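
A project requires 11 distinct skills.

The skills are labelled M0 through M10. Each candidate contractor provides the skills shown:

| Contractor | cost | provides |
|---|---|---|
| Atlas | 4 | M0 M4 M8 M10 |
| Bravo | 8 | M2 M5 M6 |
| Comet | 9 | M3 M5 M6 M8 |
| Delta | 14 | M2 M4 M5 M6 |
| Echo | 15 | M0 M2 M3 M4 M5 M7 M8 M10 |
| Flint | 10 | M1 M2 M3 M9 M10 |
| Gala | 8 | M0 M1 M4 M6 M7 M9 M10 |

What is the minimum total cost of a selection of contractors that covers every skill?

Echo, Gala together cover every skill (Echo ∪ Gala = {M0, M1, M2, M3, M4, M5, M6, M7, M8, M9, M10}); total cost 15 + 8 = 23.
The greedy pick Atlas, Gala, Bravo, Comet costs 29; no covering selection beats 23.

23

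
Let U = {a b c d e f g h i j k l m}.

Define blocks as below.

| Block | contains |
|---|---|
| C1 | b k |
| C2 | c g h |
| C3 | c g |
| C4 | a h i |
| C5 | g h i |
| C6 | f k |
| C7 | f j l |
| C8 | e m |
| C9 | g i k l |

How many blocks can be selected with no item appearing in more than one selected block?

C1, C3, C4, C7, C8 are pairwise disjoint (C1={b,k}; C3={c,g}; C4={a,h,i}; C7={f,j,l}; C8={e,m}).
Every remaining block overlaps one of these, and no 6 of the listed blocks are pairwise disjoint, so 5 is the maximum.

5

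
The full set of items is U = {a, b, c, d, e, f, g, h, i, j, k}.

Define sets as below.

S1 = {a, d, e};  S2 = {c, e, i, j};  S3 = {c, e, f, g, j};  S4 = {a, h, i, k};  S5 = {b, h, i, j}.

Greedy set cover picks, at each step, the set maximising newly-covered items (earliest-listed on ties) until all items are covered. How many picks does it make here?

4

Greedy: pick S3 (covers 5 new) → pick S4 (covers 4 new) → pick S1 (covers 1 new) → pick S5 (covers 1 new). Total picks: 4.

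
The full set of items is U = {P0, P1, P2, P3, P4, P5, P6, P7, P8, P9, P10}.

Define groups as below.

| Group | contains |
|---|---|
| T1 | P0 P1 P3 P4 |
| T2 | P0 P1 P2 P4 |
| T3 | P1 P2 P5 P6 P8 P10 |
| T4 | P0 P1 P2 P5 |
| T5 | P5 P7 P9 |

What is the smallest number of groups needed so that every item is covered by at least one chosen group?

3

T1 and T3 and T5 together: T1 ∪ T3 ∪ T5 = {P0, P1, P2, P3, P4, P5, P6, P7, P8, P9, P10} — every item is covered.
Only T1 contains P3, so T1 is forced; the remaining 7 items need at least 2 more groups (each remaining group adds at most 5) — so at least 3 groups are needed, and 3 is optimal.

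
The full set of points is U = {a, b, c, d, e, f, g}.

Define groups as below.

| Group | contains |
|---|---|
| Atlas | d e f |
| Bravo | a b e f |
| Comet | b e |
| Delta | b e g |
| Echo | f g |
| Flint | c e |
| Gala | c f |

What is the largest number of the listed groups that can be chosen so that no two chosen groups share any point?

Delta, Gala are pairwise disjoint (Delta={b,e,g}; Gala={c,f}).
Every remaining group overlaps one of these, and no 3 of the listed groups are pairwise disjoint, so 2 is the maximum.

2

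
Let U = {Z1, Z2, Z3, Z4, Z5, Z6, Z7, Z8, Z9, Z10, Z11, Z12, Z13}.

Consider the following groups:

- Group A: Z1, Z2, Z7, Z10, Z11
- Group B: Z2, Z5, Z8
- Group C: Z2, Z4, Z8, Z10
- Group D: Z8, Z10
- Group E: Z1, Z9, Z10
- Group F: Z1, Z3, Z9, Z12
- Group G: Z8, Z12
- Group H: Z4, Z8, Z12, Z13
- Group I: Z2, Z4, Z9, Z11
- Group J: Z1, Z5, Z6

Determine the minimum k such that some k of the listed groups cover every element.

4

A, F, H, and J cover everything between them: the union {Z1, Z2, Z3, Z4, Z5, Z6, Z7, Z8, Z9, Z10, Z11, Z12, Z13} is all of U.
Only F contains Z3, so F is forced; the remaining 9 elements need at least 3 more groups (each remaining group adds at most 4) — so at least 4 groups are needed, and 4 is optimal.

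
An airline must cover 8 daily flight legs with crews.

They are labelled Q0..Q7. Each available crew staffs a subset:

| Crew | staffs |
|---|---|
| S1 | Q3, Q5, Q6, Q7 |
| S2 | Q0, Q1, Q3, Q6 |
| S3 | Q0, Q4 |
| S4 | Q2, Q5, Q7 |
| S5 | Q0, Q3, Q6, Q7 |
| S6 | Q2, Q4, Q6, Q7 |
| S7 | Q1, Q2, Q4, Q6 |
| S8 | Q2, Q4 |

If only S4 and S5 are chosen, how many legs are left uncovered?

2

Union of S4, S5 = {Q0, Q2, Q3, Q5, Q6, Q7}.
Not covered: Q1, Q4 — 2 legs.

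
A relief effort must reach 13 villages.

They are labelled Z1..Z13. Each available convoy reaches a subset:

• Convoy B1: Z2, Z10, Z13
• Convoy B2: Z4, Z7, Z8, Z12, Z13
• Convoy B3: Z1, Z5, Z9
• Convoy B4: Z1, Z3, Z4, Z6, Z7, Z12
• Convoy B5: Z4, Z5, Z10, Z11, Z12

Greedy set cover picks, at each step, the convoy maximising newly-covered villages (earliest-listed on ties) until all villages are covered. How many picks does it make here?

Greedy: pick B4 (covers 6 new) → pick B1 (covers 3 new) → pick B3 (covers 2 new) → pick B2 (covers 1 new) → pick B5 (covers 1 new). Total picks: 5.

5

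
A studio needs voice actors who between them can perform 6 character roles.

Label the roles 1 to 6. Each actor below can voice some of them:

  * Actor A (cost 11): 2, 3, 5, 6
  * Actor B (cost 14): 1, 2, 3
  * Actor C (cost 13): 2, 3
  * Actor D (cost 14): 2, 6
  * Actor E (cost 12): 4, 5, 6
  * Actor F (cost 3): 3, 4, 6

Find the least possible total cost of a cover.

B, E together cover every role (B ∪ E = {1, 2, 3, 4, 5, 6}); total cost 14 + 12 = 26.
The greedy pick F, A, B costs 28; no covering selection beats 26.

26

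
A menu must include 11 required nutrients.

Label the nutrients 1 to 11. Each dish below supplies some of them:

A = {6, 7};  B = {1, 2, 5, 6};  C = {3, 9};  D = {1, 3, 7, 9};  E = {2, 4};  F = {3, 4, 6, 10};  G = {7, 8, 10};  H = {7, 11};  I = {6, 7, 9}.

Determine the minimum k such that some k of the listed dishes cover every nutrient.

5

Take {B, D, F, G, H}. Their union is {1, 2, 3, 4, 5, 6, 7, 8, 9, 10, 11}, which is all 11 nutrients.
No 4 of the 9 dishes cover everything (all 126 combinations miss at least one nutrient), so 5 is optimal.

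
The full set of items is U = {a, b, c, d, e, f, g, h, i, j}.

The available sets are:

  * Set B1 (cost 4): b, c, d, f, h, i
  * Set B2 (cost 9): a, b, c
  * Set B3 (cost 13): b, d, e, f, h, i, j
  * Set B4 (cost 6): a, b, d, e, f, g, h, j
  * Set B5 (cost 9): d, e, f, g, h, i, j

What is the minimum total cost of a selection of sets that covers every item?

10

B1, B4 together cover every item (B1 ∪ B4 = {a, b, c, d, e, f, g, h, i, j}); total cost 4 + 6 = 10.
No covering selection has total cost below 10.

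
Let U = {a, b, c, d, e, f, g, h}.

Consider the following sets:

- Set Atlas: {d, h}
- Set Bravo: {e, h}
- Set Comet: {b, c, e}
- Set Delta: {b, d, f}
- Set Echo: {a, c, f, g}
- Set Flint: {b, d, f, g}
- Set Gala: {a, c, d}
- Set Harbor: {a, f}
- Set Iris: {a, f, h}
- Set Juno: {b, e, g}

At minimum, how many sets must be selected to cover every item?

Bravo, Delta, and Echo cover everything between them: the union {a, b, c, d, e, f, g, h} is all of U.
No 2 of the 10 sets cover everything (all 45 combinations miss at least one item), so 3 is optimal.

3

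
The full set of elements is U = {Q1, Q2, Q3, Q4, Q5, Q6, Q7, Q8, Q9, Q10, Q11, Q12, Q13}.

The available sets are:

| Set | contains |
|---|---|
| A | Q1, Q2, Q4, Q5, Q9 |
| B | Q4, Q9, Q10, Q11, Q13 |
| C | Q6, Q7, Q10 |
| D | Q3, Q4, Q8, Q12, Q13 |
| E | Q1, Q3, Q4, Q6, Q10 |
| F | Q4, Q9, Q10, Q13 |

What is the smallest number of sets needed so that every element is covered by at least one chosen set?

A, B, C, and D cover everything between them: the union {Q1, Q2, Q3, Q4, Q5, Q6, Q7, Q8, Q9, Q10, Q11, Q12, Q13} is all of U.
Only B contains Q11, so B is forced; the remaining 8 elements need at least 3 more sets (each remaining set adds at most 3) — so at least 4 sets are needed, and 4 is optimal.

4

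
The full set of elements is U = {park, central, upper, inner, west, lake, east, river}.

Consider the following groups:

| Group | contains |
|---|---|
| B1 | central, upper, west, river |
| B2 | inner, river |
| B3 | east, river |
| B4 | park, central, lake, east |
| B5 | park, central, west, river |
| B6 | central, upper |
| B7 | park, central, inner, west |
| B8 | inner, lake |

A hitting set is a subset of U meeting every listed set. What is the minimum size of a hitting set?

Take H = {central, lake, river}. Each listed group contains at least one of these, so H is a hitting set of size 3.
The groups B3, B6, B8 are pairwise disjoint, so any hitting set needs a separate element for each — at least 3. Hence 3 is optimal.

3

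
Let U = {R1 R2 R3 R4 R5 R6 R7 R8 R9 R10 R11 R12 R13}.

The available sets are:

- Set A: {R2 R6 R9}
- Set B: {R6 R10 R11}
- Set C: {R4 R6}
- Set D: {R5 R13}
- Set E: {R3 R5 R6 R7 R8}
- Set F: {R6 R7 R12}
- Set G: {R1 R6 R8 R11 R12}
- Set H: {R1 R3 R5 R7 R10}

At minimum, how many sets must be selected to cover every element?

5

A, C, D, G, and H cover everything between them: the union {R1, R2, R3, R4, R5, R6, R7, R8, R9, R10, R11, R12, R13} is all of U.
No 4 of the 8 sets cover everything (all 70 combinations miss at least one element), so 5 is optimal.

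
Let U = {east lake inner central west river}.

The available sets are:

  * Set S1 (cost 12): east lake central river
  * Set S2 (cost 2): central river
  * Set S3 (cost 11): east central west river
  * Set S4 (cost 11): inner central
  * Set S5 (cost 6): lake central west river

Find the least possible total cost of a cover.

28

S3, S4, S5 together cover every item (S3 ∪ S4 ∪ S5 = {east, lake, inner, central, west, river}); total cost 11 + 11 + 6 = 28.
The greedy pick S2, S5, S3, S4 costs 30; no covering selection beats 28.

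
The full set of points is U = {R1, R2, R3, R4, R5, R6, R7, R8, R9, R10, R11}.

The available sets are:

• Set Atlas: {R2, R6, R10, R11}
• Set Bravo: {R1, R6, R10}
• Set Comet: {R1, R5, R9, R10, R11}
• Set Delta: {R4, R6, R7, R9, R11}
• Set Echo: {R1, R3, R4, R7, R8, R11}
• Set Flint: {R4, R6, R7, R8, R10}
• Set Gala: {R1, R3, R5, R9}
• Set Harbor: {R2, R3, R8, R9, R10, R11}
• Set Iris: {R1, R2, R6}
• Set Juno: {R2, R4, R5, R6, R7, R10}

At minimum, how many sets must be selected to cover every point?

3

Comet, Delta, and Harbor cover everything between them: the union {R1, R2, R3, R4, R5, R6, R7, R8, R9, R10, R11} is all of U.
No 2 of the 10 sets cover everything (all 45 combinations miss at least one point), so 3 is optimal.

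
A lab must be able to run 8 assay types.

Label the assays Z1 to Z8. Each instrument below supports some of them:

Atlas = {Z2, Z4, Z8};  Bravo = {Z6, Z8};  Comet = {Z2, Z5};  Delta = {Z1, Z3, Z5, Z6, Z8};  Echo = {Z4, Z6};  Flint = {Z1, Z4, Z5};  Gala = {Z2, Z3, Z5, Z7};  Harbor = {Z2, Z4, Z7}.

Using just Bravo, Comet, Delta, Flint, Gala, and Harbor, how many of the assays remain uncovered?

0

Union of Bravo, Comet, Delta, Flint, Gala, Harbor = {Z1, Z2, Z3, Z4, Z5, Z6, Z7, Z8} — that's every assay, so 0 are uncovered.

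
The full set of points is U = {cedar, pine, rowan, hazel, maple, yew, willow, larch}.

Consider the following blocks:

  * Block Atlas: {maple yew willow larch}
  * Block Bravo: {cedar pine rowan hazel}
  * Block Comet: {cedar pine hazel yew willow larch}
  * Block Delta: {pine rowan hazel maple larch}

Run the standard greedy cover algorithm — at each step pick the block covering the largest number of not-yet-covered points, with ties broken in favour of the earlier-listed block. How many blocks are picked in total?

2

Greedy: pick Comet (covers 6 new) → pick Delta (covers 2 new). Total picks: 2.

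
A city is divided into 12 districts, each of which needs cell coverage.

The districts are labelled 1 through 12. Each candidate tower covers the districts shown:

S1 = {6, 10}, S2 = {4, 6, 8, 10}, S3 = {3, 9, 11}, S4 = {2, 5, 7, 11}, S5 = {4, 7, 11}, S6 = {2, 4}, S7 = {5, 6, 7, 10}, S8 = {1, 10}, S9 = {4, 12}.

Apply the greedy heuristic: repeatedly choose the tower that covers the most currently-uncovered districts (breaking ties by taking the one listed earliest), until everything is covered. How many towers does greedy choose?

Greedy: pick S2 (covers 4 new) → pick S4 (covers 4 new) → pick S3 (covers 2 new) → pick S8 (covers 1 new) → pick S9 (covers 1 new). Total picks: 5.

5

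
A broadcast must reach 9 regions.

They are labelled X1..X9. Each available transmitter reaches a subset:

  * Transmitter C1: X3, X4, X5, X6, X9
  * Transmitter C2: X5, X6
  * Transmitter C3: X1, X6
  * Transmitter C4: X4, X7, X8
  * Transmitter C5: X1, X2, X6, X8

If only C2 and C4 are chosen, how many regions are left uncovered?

4

Union of C2, C4 = {X4, X5, X6, X7, X8}.
Not covered: X1, X2, X3, X9 — 4 regions.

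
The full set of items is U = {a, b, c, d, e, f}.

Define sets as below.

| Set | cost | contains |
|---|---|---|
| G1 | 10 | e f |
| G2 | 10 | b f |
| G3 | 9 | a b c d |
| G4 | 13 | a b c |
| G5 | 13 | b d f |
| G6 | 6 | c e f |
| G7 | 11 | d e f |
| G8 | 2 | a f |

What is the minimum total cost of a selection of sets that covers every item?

15

G3, G6 together cover every item (G3 ∪ G6 = {a, b, c, d, e, f}); total cost 9 + 6 = 15.
The greedy pick G8, G3, G6 costs 17; no covering selection beats 15.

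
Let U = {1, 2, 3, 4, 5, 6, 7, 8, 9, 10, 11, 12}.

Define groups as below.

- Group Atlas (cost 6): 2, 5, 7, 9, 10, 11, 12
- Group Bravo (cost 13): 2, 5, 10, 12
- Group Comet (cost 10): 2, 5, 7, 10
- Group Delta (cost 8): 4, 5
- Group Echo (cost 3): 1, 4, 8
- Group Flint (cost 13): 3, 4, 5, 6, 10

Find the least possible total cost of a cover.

22

Atlas, Echo, Flint together cover every point (Atlas ∪ Echo ∪ Flint = {1, 2, 3, 4, 5, 6, 7, 8, 9, 10, 11, 12}); total cost 6 + 3 + 13 = 22.
No covering selection has total cost below 22.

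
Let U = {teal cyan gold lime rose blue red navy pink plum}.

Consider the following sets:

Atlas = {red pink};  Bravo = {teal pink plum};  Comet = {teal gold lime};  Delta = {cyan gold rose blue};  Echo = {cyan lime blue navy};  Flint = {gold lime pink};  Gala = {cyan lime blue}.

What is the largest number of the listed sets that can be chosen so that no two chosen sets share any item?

Bravo, Delta are pairwise disjoint (Bravo={teal,pink,plum}; Delta={cyan,gold,rose,blue}).
Every remaining set overlaps one of these, and no 3 of the listed sets are pairwise disjoint, so 2 is the maximum.

2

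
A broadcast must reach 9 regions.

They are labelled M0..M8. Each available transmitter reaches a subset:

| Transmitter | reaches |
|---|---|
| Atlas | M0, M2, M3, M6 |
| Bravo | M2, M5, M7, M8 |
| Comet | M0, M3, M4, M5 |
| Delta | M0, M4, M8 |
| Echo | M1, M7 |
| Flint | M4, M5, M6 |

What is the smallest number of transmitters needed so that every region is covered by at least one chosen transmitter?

Atlas and Comet and Delta and Echo together: Atlas ∪ Comet ∪ Delta ∪ Echo = {M0, M1, M2, M3, M4, M5, M6, M7, M8} — every region is covered.
No 3 of the 6 transmitters cover everything (all 20 combinations miss at least one region), so 4 is optimal.

4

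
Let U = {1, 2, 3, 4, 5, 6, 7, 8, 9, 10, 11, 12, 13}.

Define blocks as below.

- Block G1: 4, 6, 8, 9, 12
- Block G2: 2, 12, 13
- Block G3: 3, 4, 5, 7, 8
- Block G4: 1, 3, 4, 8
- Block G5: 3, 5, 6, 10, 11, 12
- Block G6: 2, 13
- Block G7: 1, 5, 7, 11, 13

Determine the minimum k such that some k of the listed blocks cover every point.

4

G1 and G5 and G6 and G7 together: G1 ∪ G5 ∪ G6 ∪ G7 = {1, 2, 3, 4, 5, 6, 7, 8, 9, 10, 11, 12, 13} — every point is covered.
Only G5 contains 10, so G5 is forced; the remaining 7 points need at least 3 more blocks (each remaining block adds at most 3) — so at least 4 blocks are needed, and 4 is optimal.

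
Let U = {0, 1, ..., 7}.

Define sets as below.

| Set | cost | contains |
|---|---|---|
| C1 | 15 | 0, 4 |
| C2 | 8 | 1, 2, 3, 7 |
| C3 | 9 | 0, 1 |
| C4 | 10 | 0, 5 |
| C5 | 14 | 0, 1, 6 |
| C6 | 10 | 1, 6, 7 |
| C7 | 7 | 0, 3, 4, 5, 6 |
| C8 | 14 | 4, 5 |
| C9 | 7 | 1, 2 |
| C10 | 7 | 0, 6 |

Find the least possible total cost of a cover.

C2, C7 together cover every element (C2 ∪ C7 = {0, 1, 2, 3, 4, 5, 6, 7}); total cost 8 + 7 = 15.
No covering selection has total cost below 15.

15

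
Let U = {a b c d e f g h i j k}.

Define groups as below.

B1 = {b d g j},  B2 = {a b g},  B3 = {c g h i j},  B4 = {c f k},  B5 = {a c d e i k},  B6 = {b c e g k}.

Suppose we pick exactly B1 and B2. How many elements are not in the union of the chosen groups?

6

Union of B1, B2 = {a, b, d, g, j}.
Not covered: c, e, f, h, i, k — 6 elements.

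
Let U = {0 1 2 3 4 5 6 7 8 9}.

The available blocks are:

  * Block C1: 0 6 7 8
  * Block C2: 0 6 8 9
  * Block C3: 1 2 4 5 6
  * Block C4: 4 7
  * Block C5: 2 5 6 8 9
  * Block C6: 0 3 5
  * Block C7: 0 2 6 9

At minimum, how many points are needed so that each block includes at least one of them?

3

H = {3, 6, 7} meets every block (each contains at least one member of H), and |H| = 3.
No choice of 2 points meets every block, so 3 is the minimum.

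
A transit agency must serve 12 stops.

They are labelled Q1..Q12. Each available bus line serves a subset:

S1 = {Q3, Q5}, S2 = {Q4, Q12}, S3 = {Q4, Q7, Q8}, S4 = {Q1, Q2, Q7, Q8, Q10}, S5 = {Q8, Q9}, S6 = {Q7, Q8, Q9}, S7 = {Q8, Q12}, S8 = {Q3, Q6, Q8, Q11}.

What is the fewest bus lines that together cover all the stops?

S1 and S2 and S4 and S5 and S8 together: S1 ∪ S2 ∪ S4 ∪ S5 ∪ S8 = {Q1, Q2, Q3, Q4, Q5, Q6, Q7, Q8, Q9, Q10, Q11, Q12} — every stop is covered.
No 4 of the 8 bus lines cover everything (all 70 combinations miss at least one stop), so 5 is optimal.

5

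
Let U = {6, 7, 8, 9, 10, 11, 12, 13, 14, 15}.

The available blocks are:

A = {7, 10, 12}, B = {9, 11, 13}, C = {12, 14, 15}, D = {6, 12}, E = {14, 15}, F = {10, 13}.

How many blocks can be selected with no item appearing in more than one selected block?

A, B, E are pairwise disjoint (A={7,10,12}; B={9,11,13}; E={14,15}).
Every remaining block overlaps one of these, and no 4 of the listed blocks are pairwise disjoint, so 3 is the maximum.

3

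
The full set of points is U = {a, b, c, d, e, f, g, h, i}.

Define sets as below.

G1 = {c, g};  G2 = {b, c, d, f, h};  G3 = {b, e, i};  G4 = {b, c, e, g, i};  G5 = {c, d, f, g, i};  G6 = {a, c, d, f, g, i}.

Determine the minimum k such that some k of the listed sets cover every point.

Take {G2, G4, G6}. Their union is {a, b, c, d, e, f, g, h, i}, which is all 9 points.
Only G6 contains a, so G6 is forced; the remaining 3 points need at least 2 more sets (each remaining set adds at most 2) — so at least 3 sets are needed, and 3 is optimal.

3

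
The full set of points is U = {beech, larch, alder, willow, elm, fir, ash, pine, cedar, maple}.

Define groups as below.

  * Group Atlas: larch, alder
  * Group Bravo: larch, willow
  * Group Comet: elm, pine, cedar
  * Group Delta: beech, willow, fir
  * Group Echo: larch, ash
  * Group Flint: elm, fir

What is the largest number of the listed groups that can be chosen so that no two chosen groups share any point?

3

Comet, Delta, Echo are pairwise disjoint (Comet={elm,pine,cedar}; Delta={beech,willow,fir}; Echo={larch,ash}).
Every remaining group overlaps one of these, and no 4 of the listed groups are pairwise disjoint, so 3 is the maximum.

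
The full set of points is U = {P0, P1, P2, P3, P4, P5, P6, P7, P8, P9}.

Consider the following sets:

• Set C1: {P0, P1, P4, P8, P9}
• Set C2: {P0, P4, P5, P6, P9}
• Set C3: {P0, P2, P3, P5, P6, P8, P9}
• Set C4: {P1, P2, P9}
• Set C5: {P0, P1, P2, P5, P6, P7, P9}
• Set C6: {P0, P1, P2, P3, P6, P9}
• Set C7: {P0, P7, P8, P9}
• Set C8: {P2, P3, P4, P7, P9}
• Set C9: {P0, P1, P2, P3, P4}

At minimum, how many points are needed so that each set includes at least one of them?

The 2 points {P3, P9} hit every set.
No single point lies in every set, so at least 2 are needed and 2 is optimal.

2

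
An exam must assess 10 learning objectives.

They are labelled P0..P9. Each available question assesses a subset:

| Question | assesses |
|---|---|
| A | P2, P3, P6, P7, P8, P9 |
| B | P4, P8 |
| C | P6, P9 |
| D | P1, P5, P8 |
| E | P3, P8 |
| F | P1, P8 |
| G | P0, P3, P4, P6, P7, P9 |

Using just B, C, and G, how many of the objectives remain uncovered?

Union of B, C, G = {P0, P3, P4, P6, P7, P8, P9}.
Not covered: P1, P2, P5 — 3 objectives.

3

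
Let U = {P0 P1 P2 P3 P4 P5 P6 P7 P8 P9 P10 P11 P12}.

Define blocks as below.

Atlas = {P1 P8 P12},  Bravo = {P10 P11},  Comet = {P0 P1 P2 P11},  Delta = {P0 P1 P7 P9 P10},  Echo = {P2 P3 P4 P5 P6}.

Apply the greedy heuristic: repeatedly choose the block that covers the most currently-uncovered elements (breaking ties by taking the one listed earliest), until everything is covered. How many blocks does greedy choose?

Greedy: pick Delta (covers 5 new) → pick Echo (covers 5 new) → pick Atlas (covers 2 new) → pick Bravo (covers 1 new). Total picks: 4.

4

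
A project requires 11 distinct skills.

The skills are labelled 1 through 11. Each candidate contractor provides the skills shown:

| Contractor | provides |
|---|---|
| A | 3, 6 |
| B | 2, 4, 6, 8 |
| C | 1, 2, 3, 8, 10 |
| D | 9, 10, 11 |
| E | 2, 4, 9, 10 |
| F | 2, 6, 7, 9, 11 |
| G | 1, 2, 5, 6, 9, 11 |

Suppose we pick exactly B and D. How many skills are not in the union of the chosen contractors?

Union of B, D = {2, 4, 6, 8, 9, 10, 11}.
Not covered: 1, 3, 5, 7 — 4 skills.

4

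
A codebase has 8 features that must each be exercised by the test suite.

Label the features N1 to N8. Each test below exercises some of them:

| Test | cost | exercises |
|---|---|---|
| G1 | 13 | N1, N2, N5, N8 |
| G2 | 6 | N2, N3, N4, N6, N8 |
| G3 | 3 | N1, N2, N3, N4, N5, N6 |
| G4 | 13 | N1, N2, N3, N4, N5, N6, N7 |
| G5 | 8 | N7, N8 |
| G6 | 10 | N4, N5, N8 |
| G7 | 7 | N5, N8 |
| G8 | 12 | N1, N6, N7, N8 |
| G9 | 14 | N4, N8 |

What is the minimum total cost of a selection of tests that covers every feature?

11

G3, G5 together cover every feature (G3 ∪ G5 = {N1, N2, N3, N4, N5, N6, N7, N8}); total cost 3 + 8 = 11.
No covering selection has total cost below 11.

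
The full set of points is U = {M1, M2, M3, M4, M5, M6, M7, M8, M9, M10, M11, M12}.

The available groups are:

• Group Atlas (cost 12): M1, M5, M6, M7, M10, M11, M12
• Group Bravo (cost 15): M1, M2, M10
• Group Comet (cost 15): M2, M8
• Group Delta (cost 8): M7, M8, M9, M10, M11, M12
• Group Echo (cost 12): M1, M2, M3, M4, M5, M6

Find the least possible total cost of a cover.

Delta, Echo together cover every point (Delta ∪ Echo = {M1, M2, M3, M4, M5, M6, M7, M8, M9, M10, M11, M12}); total cost 8 + 12 = 20.
No covering selection has total cost below 20.

20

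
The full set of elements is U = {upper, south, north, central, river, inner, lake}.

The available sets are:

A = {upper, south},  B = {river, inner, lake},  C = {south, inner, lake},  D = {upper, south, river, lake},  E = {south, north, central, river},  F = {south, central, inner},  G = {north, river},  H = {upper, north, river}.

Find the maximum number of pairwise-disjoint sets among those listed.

2

A, B are pairwise disjoint (A={upper,south}; B={river,inner,lake}).
Every remaining set overlaps one of these, and no 3 of the listed sets are pairwise disjoint, so 2 is the maximum.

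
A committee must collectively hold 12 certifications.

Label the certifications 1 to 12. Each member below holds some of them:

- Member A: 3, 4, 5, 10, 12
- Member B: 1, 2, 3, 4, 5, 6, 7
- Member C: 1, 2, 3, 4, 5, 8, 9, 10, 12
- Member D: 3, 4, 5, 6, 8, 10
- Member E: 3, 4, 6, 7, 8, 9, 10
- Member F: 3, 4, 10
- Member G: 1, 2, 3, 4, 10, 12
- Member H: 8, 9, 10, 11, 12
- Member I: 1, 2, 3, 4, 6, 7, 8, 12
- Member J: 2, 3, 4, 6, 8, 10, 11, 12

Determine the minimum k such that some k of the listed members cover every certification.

B and H together: B ∪ H = {1, 2, 3, 4, 5, 6, 7, 8, 9, 10, 11, 12} — every certification is covered.
No single member has all 12 certifications (the largest, C, has 9), so 2 is optimal.

2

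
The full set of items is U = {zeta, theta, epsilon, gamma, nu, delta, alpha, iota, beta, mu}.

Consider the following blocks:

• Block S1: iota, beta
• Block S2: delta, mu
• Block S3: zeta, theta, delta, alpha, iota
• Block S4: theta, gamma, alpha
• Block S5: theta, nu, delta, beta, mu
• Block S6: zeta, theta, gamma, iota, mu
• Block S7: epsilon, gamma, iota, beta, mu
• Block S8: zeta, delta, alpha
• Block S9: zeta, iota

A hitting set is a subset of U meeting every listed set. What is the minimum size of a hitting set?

3

The 3 items {alpha, iota, mu} hit every block.
The blocks S2, S4, S9 are pairwise disjoint, so any hitting set needs a separate item for each — at least 3. Hence 3 is optimal.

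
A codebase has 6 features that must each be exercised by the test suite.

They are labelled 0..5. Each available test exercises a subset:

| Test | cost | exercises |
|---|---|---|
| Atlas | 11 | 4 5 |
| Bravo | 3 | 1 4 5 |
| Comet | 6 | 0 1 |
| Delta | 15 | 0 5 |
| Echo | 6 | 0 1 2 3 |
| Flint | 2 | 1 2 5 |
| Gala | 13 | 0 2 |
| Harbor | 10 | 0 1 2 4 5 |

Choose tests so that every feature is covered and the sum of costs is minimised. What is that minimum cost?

Bravo, Echo together cover every feature (Bravo ∪ Echo = {0, 1, 2, 3, 4, 5}); total cost 3 + 6 = 9.
The greedy pick Flint, Bravo, Echo costs 11; no covering selection beats 9.

9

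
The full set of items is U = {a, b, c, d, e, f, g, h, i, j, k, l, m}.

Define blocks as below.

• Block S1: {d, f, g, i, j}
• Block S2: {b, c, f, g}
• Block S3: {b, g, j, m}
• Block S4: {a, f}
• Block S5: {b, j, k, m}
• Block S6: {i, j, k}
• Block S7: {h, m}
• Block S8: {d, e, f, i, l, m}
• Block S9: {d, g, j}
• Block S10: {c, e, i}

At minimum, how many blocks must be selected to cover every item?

5

S2 and S4 and S5 and S7 and S8 together: S2 ∪ S4 ∪ S5 ∪ S7 ∪ S8 = {a, b, c, d, e, f, g, h, i, j, k, l, m} — every item is covered.
No 4 of the 10 blocks cover everything (all 210 combinations miss at least one item), so 5 is optimal.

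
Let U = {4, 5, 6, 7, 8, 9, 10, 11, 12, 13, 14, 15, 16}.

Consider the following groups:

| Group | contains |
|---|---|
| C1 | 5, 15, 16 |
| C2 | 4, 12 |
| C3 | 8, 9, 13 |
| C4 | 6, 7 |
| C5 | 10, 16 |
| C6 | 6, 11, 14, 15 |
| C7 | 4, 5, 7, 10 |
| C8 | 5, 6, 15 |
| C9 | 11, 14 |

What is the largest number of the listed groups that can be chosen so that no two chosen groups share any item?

C2, C3, C4, C5, C9 are pairwise disjoint (C2={4,12}; C3={8,9,13}; C4={6,7}; C5={10,16}; C9={11,14}).
Every remaining group overlaps one of these, and no 6 of the listed groups are pairwise disjoint, so 5 is the maximum.

5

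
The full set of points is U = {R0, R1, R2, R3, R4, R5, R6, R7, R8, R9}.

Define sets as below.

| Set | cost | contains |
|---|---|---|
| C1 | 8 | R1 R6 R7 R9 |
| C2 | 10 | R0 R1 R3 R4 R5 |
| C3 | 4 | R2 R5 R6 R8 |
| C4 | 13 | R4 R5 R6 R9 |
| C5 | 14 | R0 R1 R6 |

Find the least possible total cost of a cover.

C1, C2, C3 together cover every point (C1 ∪ C2 ∪ C3 = {R0, R1, R2, R3, R4, R5, R6, R7, R8, R9}); total cost 8 + 10 + 4 = 22.
No covering selection has total cost below 22.

22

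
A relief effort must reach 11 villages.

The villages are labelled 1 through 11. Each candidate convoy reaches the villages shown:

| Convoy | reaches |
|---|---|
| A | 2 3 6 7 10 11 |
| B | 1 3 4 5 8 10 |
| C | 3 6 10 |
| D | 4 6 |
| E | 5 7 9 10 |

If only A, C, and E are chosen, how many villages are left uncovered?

Union of A, C, E = {2, 3, 5, 6, 7, 9, 10, 11}.
Not covered: 1, 4, 8 — 3 villages.

3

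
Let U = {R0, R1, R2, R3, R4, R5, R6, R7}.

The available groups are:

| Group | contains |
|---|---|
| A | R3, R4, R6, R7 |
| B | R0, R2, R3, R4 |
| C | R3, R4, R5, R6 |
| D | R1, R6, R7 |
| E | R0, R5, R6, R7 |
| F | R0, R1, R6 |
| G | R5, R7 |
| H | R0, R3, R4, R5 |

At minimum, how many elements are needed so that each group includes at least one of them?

3

The 3 elements {R4, R6, R7} hit every group.
No choice of 2 elements meets every group, so 3 is the minimum.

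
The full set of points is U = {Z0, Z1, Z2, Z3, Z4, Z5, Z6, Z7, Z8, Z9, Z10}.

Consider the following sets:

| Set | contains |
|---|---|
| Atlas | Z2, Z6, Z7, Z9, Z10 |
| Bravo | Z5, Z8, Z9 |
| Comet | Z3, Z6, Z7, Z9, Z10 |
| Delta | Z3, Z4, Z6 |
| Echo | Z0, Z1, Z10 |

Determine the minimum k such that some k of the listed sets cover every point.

4

Take {Atlas, Bravo, Delta, Echo}. Their union is {Z0, Z1, Z2, Z3, Z4, Z5, Z6, Z7, Z8, Z9, Z10}, which is all 11 points.
Only Atlas contains Z2, so Atlas is forced; the remaining 6 points need at least 3 more sets (each remaining set adds at most 2) — so at least 4 sets are needed, and 4 is optimal.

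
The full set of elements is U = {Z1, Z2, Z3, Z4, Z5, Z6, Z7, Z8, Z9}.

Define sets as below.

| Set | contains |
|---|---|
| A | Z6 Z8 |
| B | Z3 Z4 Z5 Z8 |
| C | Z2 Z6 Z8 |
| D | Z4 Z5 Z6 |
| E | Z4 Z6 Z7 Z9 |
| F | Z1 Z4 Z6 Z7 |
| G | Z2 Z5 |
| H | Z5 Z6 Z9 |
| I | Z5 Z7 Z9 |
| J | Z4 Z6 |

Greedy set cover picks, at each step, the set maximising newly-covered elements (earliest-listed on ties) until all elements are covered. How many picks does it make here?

4

Greedy: pick B (covers 4 new) → pick E (covers 3 new) → pick C (covers 1 new) → pick F (covers 1 new). Total picks: 4.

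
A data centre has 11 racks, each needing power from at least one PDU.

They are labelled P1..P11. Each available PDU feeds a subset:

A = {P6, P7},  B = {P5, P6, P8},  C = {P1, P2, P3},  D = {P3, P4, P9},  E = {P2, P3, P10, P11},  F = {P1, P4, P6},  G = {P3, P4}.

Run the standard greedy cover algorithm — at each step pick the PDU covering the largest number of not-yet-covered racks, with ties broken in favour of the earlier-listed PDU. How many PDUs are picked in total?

Greedy: pick E (covers 4 new) → pick B (covers 3 new) → pick D (covers 2 new) → pick A (covers 1 new) → pick C (covers 1 new). Total picks: 5.

5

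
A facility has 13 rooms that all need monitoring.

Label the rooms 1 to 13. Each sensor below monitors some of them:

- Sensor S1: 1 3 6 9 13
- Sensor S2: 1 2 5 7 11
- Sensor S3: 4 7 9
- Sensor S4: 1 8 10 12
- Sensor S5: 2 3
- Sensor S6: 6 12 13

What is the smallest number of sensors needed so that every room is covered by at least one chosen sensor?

4

S1 and S2 and S3 and S4 together: S1 ∪ S2 ∪ S3 ∪ S4 = {1, 2, 3, 4, 5, 6, 7, 8, 9, 10, 11, 12, 13} — every room is covered.
Only S3 contains 4, so S3 is forced; the remaining 10 rooms need at least 3 more sensors (each remaining sensor adds at most 4) — so at least 4 sensors are needed, and 4 is optimal.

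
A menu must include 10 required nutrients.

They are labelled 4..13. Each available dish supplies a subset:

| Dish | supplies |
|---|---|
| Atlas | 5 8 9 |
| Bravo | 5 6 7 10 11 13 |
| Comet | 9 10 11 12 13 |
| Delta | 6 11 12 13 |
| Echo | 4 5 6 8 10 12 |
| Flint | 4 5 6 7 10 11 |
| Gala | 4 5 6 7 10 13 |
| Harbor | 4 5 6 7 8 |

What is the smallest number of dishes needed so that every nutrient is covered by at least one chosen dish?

2

Take {Comet, Harbor}. Their union is {4, 5, 6, 7, 8, 9, 10, 11, 12, 13}, which is all 10 nutrients.
No single dish has all 10 nutrients (the largest, Bravo, has 6), so 2 is optimal.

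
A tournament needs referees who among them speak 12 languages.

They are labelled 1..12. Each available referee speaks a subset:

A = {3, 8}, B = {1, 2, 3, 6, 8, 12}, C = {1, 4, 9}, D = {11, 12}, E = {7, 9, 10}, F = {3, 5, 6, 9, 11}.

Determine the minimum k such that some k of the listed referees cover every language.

Take {B, C, E, F}. Their union is {1, 2, 3, 4, 5, 6, 7, 8, 9, 10, 11, 12}, which is all 12 languages.
No 3 of the 6 referees cover everything (all 20 combinations miss at least one language), so 4 is optimal.

4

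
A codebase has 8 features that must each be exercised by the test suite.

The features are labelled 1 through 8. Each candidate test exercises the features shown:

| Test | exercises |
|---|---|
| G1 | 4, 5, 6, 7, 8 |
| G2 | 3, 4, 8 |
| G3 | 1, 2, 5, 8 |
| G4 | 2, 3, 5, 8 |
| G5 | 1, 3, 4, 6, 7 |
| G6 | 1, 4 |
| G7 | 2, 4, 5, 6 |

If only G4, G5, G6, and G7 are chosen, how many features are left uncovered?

0

Union of G4, G5, G6, G7 = {1, 2, 3, 4, 5, 6, 7, 8} — that's every feature, so 0 are uncovered.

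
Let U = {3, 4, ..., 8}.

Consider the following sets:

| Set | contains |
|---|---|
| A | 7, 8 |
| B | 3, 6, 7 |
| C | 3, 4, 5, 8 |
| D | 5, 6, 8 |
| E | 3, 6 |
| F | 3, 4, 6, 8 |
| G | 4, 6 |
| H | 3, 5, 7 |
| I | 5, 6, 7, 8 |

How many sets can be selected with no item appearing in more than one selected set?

2

G, H are pairwise disjoint (G={4,6}; H={3,5,7}).
Every remaining set overlaps one of these, and no 3 of the listed sets are pairwise disjoint, so 2 is the maximum.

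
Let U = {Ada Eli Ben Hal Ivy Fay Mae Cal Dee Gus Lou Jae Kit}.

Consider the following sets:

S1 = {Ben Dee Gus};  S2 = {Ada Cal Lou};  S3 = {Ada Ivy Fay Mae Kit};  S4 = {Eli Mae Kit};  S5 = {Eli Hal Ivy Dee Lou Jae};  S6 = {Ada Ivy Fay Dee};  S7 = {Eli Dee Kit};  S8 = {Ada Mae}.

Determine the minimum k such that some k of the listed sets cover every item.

4

S1, S2, S3, and S5 cover everything between them: the union {Ada, Eli, Ben, Hal, Ivy, Fay, Mae, Cal, Dee, Gus, Lou, Jae, Kit} is all of U.
No 3 of the 8 sets cover everything (all 56 combinations miss at least one item), so 4 is optimal.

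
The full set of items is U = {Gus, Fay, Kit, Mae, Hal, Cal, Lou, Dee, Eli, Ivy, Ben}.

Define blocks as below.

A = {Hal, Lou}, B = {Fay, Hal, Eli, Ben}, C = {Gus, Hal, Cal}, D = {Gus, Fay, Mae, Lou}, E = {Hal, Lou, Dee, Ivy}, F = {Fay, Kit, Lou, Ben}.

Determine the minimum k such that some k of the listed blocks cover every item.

B, C, D, E, and F cover everything between them: the union {Gus, Fay, Kit, Mae, Hal, Cal, Lou, Dee, Eli, Ivy, Ben} is all of U.
No 4 of the 6 blocks cover everything (all 15 combinations miss at least one item), so 5 is optimal.

5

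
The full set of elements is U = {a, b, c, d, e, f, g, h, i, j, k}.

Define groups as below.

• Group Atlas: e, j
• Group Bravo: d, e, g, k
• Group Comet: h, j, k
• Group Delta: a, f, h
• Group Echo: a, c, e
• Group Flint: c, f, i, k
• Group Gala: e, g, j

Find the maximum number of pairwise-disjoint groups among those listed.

2

Bravo, Delta are pairwise disjoint (Bravo={d,e,g,k}; Delta={a,f,h}).
Every remaining group overlaps one of these, and no 3 of the listed groups are pairwise disjoint, so 2 is the maximum.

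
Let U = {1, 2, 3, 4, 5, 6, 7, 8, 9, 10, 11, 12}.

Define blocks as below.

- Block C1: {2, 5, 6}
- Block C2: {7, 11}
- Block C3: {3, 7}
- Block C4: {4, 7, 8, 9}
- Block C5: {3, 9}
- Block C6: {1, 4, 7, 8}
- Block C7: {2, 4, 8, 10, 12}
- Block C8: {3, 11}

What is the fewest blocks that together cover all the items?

C1 and C5 and C6 and C7 and C8 together: C1 ∪ C5 ∪ C6 ∪ C7 ∪ C8 = {1, 2, 3, 4, 5, 6, 7, 8, 9, 10, 11, 12} — every item is covered.
Only C7 contains 10, so C7 is forced; the remaining 7 items need at least 4 more blocks (each remaining block adds at most 2) — so at least 5 blocks are needed, and 5 is optimal.

5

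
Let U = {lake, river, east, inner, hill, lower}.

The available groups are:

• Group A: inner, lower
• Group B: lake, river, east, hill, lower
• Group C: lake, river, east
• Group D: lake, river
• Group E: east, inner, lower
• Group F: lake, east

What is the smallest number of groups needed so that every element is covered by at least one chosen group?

A and B together: A ∪ B = {lake, river, east, inner, hill, lower} — every element is covered.
No single group has all 6 elements (the largest, B, has 5), so 2 is optimal.

2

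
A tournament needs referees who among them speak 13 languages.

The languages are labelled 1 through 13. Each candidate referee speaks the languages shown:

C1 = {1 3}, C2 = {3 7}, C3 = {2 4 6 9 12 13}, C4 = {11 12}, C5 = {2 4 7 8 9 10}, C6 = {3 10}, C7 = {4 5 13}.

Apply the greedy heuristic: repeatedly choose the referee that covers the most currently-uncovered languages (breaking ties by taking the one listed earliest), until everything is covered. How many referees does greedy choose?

5

Greedy: pick C3 (covers 6 new) → pick C5 (covers 3 new) → pick C1 (covers 2 new) → pick C4 (covers 1 new) → pick C7 (covers 1 new). Total picks: 5.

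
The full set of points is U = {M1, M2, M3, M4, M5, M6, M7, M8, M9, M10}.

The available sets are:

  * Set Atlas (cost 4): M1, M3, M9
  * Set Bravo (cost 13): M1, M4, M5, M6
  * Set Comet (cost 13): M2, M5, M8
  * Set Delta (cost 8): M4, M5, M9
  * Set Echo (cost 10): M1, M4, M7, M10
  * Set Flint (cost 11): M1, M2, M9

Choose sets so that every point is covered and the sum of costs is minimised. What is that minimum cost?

Atlas, Bravo, Comet, Echo together cover every point (Atlas ∪ Bravo ∪ Comet ∪ Echo = {M1, M2, M3, M4, M5, M6, M7, M8, M9, M10}); total cost 4 + 13 + 13 + 10 = 40.
No covering selection has total cost below 40.

40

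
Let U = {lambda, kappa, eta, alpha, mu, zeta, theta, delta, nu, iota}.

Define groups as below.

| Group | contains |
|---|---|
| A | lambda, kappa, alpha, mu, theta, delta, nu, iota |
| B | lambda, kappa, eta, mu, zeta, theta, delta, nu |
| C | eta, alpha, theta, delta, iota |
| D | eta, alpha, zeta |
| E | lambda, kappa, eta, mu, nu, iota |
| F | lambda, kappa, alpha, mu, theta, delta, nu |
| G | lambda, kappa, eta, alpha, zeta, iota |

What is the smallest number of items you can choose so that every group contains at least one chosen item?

2

Take H = {eta, theta}. Each listed group contains at least one of these, so H is a hitting set of size 2.
No single item lies in every group, so at least 2 are needed and 2 is optimal.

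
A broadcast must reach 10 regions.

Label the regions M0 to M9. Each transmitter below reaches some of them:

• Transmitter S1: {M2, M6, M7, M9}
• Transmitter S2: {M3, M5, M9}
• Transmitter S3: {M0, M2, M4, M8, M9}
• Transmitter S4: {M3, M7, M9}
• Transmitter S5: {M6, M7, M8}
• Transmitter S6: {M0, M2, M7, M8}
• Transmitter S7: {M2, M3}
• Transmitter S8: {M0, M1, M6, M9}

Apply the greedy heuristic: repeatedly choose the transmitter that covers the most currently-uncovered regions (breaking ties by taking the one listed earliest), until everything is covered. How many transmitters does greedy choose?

4

Greedy: pick S3 (covers 5 new) → pick S1 (covers 2 new) → pick S2 (covers 2 new) → pick S8 (covers 1 new). Total picks: 4.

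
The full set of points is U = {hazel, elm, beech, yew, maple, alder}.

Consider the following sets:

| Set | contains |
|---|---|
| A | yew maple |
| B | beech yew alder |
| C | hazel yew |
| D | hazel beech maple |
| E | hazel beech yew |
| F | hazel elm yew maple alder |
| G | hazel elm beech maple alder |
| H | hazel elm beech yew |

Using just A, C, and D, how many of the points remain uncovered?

2

Union of A, C, D = {hazel, beech, yew, maple}.
Not covered: elm, alder — 2 points.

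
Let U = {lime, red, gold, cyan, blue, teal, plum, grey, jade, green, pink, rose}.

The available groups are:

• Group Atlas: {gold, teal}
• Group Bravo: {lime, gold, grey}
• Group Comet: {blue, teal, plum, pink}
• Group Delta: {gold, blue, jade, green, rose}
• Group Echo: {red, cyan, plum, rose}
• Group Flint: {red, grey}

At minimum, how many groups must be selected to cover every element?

4

Bravo, Comet, Delta, and Echo cover everything between them: the union {lime, red, gold, cyan, blue, teal, plum, grey, jade, green, pink, rose} is all of U.
Only Bravo contains lime, so Bravo is forced; the remaining 9 elements need at least 3 more groups (each remaining group adds at most 4) — so at least 4 groups are needed, and 4 is optimal.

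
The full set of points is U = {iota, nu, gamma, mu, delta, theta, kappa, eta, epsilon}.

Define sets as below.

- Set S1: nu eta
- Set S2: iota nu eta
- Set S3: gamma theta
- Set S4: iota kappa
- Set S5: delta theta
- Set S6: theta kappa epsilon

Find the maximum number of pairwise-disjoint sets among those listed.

S1, S3, S4 are pairwise disjoint (S1={nu,eta}; S3={gamma,theta}; S4={iota,kappa}).
Every remaining set overlaps one of these, and no 4 of the listed sets are pairwise disjoint, so 3 is the maximum.

3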